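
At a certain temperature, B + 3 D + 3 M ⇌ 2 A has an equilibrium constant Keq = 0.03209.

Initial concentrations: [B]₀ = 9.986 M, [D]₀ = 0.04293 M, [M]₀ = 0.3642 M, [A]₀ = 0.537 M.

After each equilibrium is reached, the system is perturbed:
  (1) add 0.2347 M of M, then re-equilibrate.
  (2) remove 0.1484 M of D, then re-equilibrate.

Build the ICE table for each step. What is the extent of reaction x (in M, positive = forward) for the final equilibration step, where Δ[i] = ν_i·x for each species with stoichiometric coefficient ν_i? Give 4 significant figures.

x = -0.02037 M

Q₀ = 7555 vs Keq = 0.03209 ⇒ Q>K, reverse
Step 1:
                   B          D          M          A
  I            9.986    0.04293     0.3642      0.537
  C           0.1711     0.5134     0.5134    -0.3423
  E            10.16     0.5563     0.8776     0.1947
  solve Keq expr → x = -0.1711; check Q = 0.03209
Then add 0.2347 M of M.
Step 2:
                   B          D          M          A
  I            10.16     0.5563      1.112     0.1947
  C         -0.01605   -0.04814   -0.04814     0.0321
  E            10.14     0.5082      1.064     0.2268
  solve Keq expr → x = 0.01605; check Q = 0.03209
Then remove 0.1484 M of D.
Step 3:
                   B          D          M          A
  I            10.14     0.3598      1.064     0.2268
  C          0.02037    0.06111    0.06111   -0.04074
  E            10.16     0.4209      1.125     0.1861
  solve Keq expr → x = -0.02037; check Q = 0.03209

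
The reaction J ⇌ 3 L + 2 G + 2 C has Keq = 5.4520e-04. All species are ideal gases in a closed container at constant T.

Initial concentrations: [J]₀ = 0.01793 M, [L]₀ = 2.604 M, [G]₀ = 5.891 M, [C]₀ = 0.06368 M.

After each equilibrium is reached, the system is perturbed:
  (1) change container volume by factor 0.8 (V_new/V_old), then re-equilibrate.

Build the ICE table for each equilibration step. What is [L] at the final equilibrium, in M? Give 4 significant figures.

[L]_eq = 3.136 M

Q₀ = 138.6 vs Keq = 5.4520e-04 ⇒ Q>K, reverse
Step 1:
                    J           L           G           C
  init        0.01793       2.604       5.891     0.06368
  Δ           0.03173    -0.09518    -0.06346    -0.06346
  eq          0.04966       2.509       5.828  2.2469e-04
  solve Keq expr → x = -0.03173; check Q = 5.4520e-04
Then change container volume by factor 0.8 (V_new/V_old).
Step 2:
                    J           L           G           C
  init        0.06207       3.136       7.284  2.8086e-04
  Δ        6.8482e-05 -2.0545e-04 -1.3696e-04 -1.3696e-04
  eq          0.06214       3.136       7.284  1.4390e-04
  solve Keq expr → x = -6.8482e-05; check Q = 5.4520e-04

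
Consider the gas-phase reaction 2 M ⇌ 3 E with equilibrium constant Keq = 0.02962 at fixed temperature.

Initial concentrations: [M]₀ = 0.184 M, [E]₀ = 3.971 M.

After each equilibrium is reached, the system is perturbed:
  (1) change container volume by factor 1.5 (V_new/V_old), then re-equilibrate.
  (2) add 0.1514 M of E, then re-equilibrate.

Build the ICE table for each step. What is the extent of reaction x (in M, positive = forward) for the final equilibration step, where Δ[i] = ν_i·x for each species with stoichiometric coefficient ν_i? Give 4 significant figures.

Q₀ = 1850 vs Keq = 0.02962 ⇒ Q>K, reverse
Step 1:
                   M          E
  init         0.184      3.971
  Δ            2.272     -3.408
  eq           2.456     0.5632
  solve Keq expr → x = -1.136; check Q = 0.02962
Then change container volume by factor 1.5 (V_new/V_old).
Step 2:
                   M          E
  init         1.637     0.3755
  Δ         -0.03243    0.04864
  eq           1.605     0.4241
  solve Keq expr → x = 0.01621; check Q = 0.02962
Then add 0.1514 M of E.
Step 3:
                   M          E
  init         1.605     0.5755
  Δ          0.09041    -0.1356
  eq           1.695     0.4399
  solve Keq expr → x = -0.04521; check Q = 0.02962

x = -0.04521 M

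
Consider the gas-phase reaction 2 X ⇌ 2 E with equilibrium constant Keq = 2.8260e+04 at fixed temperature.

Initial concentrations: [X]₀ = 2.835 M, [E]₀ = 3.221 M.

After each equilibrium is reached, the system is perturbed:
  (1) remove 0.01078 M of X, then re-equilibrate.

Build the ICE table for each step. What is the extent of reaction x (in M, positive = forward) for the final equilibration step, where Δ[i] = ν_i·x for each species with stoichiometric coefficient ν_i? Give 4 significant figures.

Q₀ = 1.291 vs Keq = 2.8260e+04 ⇒ Q<K, forward
Step 1:
                   X          E
  init         2.835      3.221
  Δ           -2.799      2.799
  eq         0.03581       6.02
  solve Keq expr → x = 1.4; check Q = 2.8260e+04
Then remove 0.01078 M of X.
Step 2:
                   X          E
  init       0.02503       6.02
  Δ          0.01072   -0.01072
  eq         0.03575      6.009
  solve Keq expr → x = -0.005358; check Q = 2.8260e+04

x = -0.005358 M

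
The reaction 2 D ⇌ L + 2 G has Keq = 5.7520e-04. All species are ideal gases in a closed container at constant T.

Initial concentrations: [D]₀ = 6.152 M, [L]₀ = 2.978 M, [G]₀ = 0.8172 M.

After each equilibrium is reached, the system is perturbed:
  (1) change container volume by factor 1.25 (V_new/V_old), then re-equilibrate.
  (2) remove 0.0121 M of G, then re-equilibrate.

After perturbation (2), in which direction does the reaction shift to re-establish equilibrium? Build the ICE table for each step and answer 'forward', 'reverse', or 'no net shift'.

Direction: forward

Q₀ = 0.05255 vs Keq = 5.7520e-04 ⇒ Q>K, reverse
Step 1:
                    D           L           G
  I             6.152       2.978      0.8172
  C            0.7155     -0.3577     -0.7155
  E             6.867        2.62      0.1017
  solve Keq expr → x = -0.3577; check Q = 5.7520e-04
Then change container volume by factor 1.25 (V_new/V_old).
Step 2:
                    D           L           G
  I             5.494       2.096      0.0814
  C         -0.009352    0.004676    0.009352
  E             5.485       2.101     0.09075
  solve Keq expr → x = 0.004676; check Q = 5.7520e-04
Then remove 0.0121 M of G.
Step 3:
                    D           L           G
  I             5.485       2.101     0.07865
  C          -0.01178    0.005889     0.01178
  E             5.473       2.107     0.09043
  solve Keq expr → x = 0.005889; check Q = 5.7520e-04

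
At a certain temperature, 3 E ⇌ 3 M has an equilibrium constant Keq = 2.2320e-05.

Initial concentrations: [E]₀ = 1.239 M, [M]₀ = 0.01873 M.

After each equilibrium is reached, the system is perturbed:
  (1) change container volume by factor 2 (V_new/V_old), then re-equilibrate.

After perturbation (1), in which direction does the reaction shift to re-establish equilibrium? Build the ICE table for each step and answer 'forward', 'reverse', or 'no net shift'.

Q₀ = 3.4546e-06 vs Keq = 2.2320e-05 ⇒ Q<K, forward
Step 1:
                  E         M
  I           1.239   0.01873
  C        -0.01571   0.01571
  E           1.223   0.03444
  solve Keq expr → x = 0.005237; check Q = 2.2320e-05
Then change container volume by factor 2 (V_new/V_old).
Step 2:
                  E         M
  I          0.6116   0.01722
  C               0         0
  E          0.6116   0.01722
  solve Keq expr → x = 0; check Q = 2.2320e-05

Direction: no net shift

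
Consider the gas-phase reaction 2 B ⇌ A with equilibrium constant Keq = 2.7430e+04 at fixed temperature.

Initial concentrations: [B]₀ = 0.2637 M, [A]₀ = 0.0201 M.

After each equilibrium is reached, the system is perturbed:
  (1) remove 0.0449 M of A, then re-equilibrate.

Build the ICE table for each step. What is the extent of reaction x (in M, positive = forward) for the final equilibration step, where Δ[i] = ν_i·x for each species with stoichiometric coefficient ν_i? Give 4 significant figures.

Q₀ = 0.2891 vs Keq = 2.7430e+04 ⇒ Q<K, forward
Step 1:
                    B           A
  Initial      0.2637      0.0201
  Change      -0.2614      0.1307
  Equil      0.002345      0.1508
  solve Keq expr → x = 0.1307; check Q = 2.7430e+04
Then remove 0.0449 M of A.
Step 2:
                    B           A
  Initial    0.002345      0.1059
  Change  -3.7811e-04  1.8905e-04
  Equil      0.001966      0.1061
  solve Keq expr → x = 1.8905e-04; check Q = 2.7430e+04

x = 1.8905e-04 M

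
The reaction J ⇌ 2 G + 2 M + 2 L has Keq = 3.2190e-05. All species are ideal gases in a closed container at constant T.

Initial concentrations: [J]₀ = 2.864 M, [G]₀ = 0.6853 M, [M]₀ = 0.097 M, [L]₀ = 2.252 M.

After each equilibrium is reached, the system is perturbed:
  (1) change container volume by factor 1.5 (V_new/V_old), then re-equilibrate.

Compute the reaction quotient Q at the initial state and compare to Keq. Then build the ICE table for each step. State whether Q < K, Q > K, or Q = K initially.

Q₀ = 0.007825 vs Keq = 3.2190e-05 ⇒ Q>K, reverse
Step 1:
                   J          G          M          L
  Initial      2.864     0.6853      0.097      2.252
  Change     0.04474   -0.08949   -0.08949   -0.08949
  Equil        2.909     0.5958    0.00751      2.163
  solve Keq expr → x = -0.04474; check Q = 3.2190e-05
Then change container volume by factor 1.5 (V_new/V_old).
Step 2:
                   J          G          M          L
  Initial      1.939     0.3972   0.005007      1.442
  Change   -0.004206   0.008411   0.008411   0.008411
  Equil        1.935     0.4056    0.01342       1.45
  solve Keq expr → x = 0.004206; check Q = 3.2190e-05

Q₀ = 0.007825; Q > K (proceeds reverse)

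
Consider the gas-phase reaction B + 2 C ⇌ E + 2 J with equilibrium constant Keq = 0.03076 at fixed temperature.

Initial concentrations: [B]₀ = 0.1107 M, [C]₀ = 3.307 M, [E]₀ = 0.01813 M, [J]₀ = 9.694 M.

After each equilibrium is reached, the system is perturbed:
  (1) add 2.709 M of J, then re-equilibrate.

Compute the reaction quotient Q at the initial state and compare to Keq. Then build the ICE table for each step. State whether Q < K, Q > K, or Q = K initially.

Q₀ = 1.407 vs Keq = 0.03076 ⇒ Q>K, reverse
Step 1:
                  B         C         E         J
  Initial    0.1107     3.307   0.01813     9.694
  Change    0.01766   0.03531  -0.01766  -0.03531
  Equil      0.1284     3.342 4.7279e-04     9.659
  solve Keq expr → x = -0.01766; check Q = 0.03076
Then add 2.709 M of J.
Step 2:
                  B         C         E         J
  Initial    0.1284     3.342 4.7279e-04     12.37
  Change  1.8394e-04 3.6788e-04 -1.8394e-04 -3.6788e-04
  Equil      0.1285     3.343 2.8885e-04     12.37
  solve Keq expr → x = -1.8394e-04; check Q = 0.03076

Q₀ = 1.407; Q > K (proceeds reverse)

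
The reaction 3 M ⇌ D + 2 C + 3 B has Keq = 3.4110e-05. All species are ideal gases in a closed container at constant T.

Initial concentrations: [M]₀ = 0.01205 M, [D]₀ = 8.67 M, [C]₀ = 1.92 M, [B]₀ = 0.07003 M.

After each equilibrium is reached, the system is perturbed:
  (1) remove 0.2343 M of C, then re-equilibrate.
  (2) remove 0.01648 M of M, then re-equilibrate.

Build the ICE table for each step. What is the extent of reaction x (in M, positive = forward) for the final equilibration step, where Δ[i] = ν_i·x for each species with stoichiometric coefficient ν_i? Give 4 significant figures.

Q₀ = 6274 vs Keq = 3.4110e-05 ⇒ Q>K, reverse
Step 1:
                   M          D          C          B
  I          0.01205       8.67       1.92    0.07003
  C          0.06919   -0.02306   -0.04612   -0.06919
  E          0.08124      8.647      1.874 8.4448e-04
  solve Keq expr → x = -0.02306; check Q = 3.4110e-05
Then remove 0.2343 M of C.
Step 2:
                   M          D          C          B
  I          0.08124      8.647       1.64 8.4448e-04
  C       -7.7745e-05 2.5915e-05 5.1830e-05 7.7745e-05
  E          0.08116      8.647       1.64 9.2223e-04
  solve Keq expr → x = 2.5915e-05; check Q = 3.4110e-05
Then remove 0.01648 M of M.
Step 3:
                   M          D          C          B
  I          0.06468      8.647       1.64 9.2223e-04
  C       1.8513e-04 -6.1709e-05 -1.2342e-04 -1.8513e-04
  E          0.06486      8.647       1.64 7.3710e-04
  solve Keq expr → x = -6.1709e-05; check Q = 3.4110e-05

x = -6.1709e-05 M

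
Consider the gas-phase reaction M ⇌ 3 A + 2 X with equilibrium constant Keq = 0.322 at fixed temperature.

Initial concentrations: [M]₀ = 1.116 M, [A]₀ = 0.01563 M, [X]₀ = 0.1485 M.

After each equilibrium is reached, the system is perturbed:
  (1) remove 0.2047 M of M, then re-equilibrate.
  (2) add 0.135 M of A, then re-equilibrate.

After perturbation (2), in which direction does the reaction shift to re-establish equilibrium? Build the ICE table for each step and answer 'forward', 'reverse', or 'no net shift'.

Q₀ = 7.5451e-08 vs Keq = 0.322 ⇒ Q<K, forward
Step 1:
                    M           A           X
  I             1.116     0.01563      0.1485
  C           -0.2712      0.8135      0.5423
  E            0.8448      0.8291      0.6908
  solve Keq expr → x = 0.2712; check Q = 0.322
Then remove 0.2047 M of M.
Step 2:
                    M           A           X
  I            0.6401      0.8291      0.6908
  C            0.0149     -0.0447     -0.0298
  E             0.655      0.7844       0.661
  solve Keq expr → x = -0.0149; check Q = 0.322
Then add 0.135 M of A.
Step 3:
                    M           A           X
  I             0.655      0.9194       0.661
  C           0.02641    -0.07922    -0.05282
  E            0.6814      0.8402      0.6082
  solve Keq expr → x = -0.02641; check Q = 0.322

Direction: reverse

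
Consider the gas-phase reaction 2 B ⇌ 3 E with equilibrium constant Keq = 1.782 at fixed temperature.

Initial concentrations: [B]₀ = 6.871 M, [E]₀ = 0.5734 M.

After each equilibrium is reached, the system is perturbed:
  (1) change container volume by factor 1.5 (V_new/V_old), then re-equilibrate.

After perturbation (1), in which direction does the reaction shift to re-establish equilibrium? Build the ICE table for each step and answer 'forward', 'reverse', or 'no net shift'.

Direction: forward

Q₀ = 0.003993 vs Keq = 1.782 ⇒ Q<K, forward
Step 1:
                   B          E
  I            6.871     0.5734
  C           -1.955      2.932
  E            4.916      3.505
  solve Keq expr → x = 0.9773; check Q = 1.782
Then change container volume by factor 1.5 (V_new/V_old).
Step 2:
                   B          E
  I            3.278      2.337
  C          -0.1651     0.2476
  E            3.113      2.584
  solve Keq expr → x = 0.08253; check Q = 1.782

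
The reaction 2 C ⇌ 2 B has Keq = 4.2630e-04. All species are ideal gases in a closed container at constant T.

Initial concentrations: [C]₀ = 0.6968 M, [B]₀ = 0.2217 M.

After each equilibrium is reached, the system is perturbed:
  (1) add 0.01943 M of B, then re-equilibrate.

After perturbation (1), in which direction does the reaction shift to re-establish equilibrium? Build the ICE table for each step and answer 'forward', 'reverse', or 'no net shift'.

Direction: reverse

Q₀ = 0.1012 vs Keq = 4.2630e-04 ⇒ Q>K, reverse
Step 1:
                  C         B
  init       0.6968    0.2217
  Δ          0.2031   -0.2031
  eq         0.8999   0.01858
  solve Keq expr → x = -0.1016; check Q = 4.2630e-04
Then add 0.01943 M of B.
Step 2:
                  C         B
  init       0.8999   0.03801
  Δ         0.01904  -0.01904
  eq          0.919   0.01897
  solve Keq expr → x = -0.009518; check Q = 4.2630e-04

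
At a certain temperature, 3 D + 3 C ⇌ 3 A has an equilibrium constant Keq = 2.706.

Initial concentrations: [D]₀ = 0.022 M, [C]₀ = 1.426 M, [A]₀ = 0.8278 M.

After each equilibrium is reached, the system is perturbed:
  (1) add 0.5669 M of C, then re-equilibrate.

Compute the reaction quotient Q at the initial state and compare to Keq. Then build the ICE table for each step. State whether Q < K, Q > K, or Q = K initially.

Q₀ = 1.8372e+04 vs Keq = 2.706 ⇒ Q>K, reverse
Step 1:
                    D           C           A
  Initial       0.022       1.426      0.8278
  Change       0.2344      0.2344     -0.2344
  Equil        0.2564        1.66      0.5934
  solve Keq expr → x = -0.07815; check Q = 2.706
Then add 0.5669 M of C.
Step 2:
                    D           C           A
  Initial      0.2564       2.227      0.5934
  Change     -0.04607    -0.04607     0.04607
  Equil        0.2104       2.181      0.6394
  solve Keq expr → x = 0.01536; check Q = 2.706

Q₀ = 1.8372e+04; Q > K (proceeds reverse)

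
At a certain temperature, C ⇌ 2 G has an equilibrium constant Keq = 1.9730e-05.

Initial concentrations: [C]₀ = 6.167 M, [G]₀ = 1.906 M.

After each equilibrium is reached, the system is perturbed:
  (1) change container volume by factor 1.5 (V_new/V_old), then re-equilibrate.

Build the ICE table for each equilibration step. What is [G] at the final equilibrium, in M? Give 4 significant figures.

[G]_eq = 0.009672 M

Q₀ = 0.5891 vs Keq = 1.9730e-05 ⇒ Q>K, reverse
Step 1:
                    C           G
  Initial       6.167       1.906
  Change       0.9471      -1.894
  Equil         7.114     0.01185
  solve Keq expr → x = -0.9471; check Q = 1.9730e-05
Then change container volume by factor 1.5 (V_new/V_old).
Step 2:
                    C           G
  Initial       4.743    0.007898
  Change  -8.8709e-04    0.001774
  Equil         4.742    0.009672
  solve Keq expr → x = 8.8709e-04; check Q = 1.9730e-05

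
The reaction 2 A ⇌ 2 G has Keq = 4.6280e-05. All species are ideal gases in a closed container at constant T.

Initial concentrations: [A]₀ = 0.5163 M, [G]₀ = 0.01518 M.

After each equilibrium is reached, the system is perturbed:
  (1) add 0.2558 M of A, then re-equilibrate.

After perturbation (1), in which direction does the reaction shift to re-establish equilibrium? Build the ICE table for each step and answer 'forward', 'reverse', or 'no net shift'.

Direction: forward

Q₀ = 8.6445e-04 vs Keq = 4.6280e-05 ⇒ Q>K, reverse
Step 1:
                  A         G
  init       0.5163   0.01518
  Δ         0.01159  -0.01159
  eq         0.5279  0.003591
  solve Keq expr → x = -0.005794; check Q = 4.6280e-05
Then add 0.2558 M of A.
Step 2:
                  A         G
  init       0.7837  0.003591
  Δ       -0.001728  0.001728
  eq          0.782   0.00532
  solve Keq expr → x = 8.6422e-04; check Q = 4.6280e-05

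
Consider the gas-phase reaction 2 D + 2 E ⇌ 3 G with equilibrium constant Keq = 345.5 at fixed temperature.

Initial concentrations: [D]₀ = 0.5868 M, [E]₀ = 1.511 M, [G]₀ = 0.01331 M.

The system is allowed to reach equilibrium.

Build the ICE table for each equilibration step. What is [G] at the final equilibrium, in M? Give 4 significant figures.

Q₀ = 2.9993e-06 vs Keq = 345.5 ⇒ Q<K, forward
Step 1:
                   D          E          G
  Initial     0.5868      1.511    0.01331
  Change     -0.5447    -0.5447      0.817
  Equil      0.04212     0.9663     0.8303
  solve Keq expr → x = 0.2723; check Q = 345.5

[G]_eq = 0.8303 M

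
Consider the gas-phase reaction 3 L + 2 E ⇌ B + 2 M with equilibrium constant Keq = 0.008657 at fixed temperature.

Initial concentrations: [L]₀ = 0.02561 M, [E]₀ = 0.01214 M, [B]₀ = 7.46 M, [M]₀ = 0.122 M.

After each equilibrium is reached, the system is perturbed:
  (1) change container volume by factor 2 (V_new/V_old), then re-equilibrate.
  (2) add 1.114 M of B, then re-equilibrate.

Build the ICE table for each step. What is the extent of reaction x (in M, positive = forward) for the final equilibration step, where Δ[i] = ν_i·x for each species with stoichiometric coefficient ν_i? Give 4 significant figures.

x = -6.6889e-06 M

Q₀ = 4.4853e+07 vs Keq = 0.008657 ⇒ Q>K, reverse
Step 1:
                   L          E          B          M
  Initial    0.02561    0.01214       7.46      0.122
  Change      0.1823     0.1216   -0.06078    -0.1216
  Equil        0.208     0.1337      7.399 4.3372e-04
  solve Keq expr → x = -0.06078; check Q = 0.008657
Then change container volume by factor 2 (V_new/V_old).
Step 2:
                   L          E          B          M
  Initial      0.104    0.06685        3.7 2.1686e-04
  Change  1.6200e-04 1.0800e-04 -5.4000e-05 -1.0800e-04
  Equil       0.1041    0.06696        3.7 1.0886e-04
  solve Keq expr → x = -5.4000e-05; check Q = 0.008657
Then add 1.114 M of B.
Step 3:
                   L          E          B          M
  Initial     0.1041    0.06696      4.814 1.0886e-04
  Change  2.0067e-05 1.3378e-05 -6.6889e-06 -1.3378e-05
  Equil       0.1042    0.06697      4.814 9.5482e-05
  solve Keq expr → x = -6.6889e-06; check Q = 0.008657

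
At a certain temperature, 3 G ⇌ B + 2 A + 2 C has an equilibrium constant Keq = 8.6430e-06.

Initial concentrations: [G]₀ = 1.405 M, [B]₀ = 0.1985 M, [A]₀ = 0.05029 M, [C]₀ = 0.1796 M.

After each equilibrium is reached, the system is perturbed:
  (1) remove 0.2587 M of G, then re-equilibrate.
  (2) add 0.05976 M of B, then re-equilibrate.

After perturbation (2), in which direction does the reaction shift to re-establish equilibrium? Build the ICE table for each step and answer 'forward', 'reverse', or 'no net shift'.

Q₀ = 5.8386e-06 vs Keq = 8.6430e-06 ⇒ Q<K, forward
Step 1:
                  G         B         A         C
  init        1.405    0.1985   0.05029    0.1796
  Δ        -0.01094  0.003648  0.007296  0.007296
  eq          1.394    0.2021   0.05759    0.1869
  solve Keq expr → x = 0.003648; check Q = 8.6430e-06
Then remove 0.2587 M of G.
Step 2:
                  G         B         A         C
  init        1.135    0.2021   0.05759    0.1869
  Δ         0.01649 -0.005497  -0.01099  -0.01099
  eq          1.152    0.1967   0.04659    0.1759
  solve Keq expr → x = -0.005497; check Q = 8.6430e-06
Then add 0.05976 M of B.
Step 3:
                  G         B         A         C
  init        1.152    0.2564   0.04659    0.1759
  Δ        0.006381 -0.002127 -0.004254 -0.004254
  eq          1.158    0.2543   0.04234    0.1716
  solve Keq expr → x = -0.002127; check Q = 8.6430e-06

Direction: reverse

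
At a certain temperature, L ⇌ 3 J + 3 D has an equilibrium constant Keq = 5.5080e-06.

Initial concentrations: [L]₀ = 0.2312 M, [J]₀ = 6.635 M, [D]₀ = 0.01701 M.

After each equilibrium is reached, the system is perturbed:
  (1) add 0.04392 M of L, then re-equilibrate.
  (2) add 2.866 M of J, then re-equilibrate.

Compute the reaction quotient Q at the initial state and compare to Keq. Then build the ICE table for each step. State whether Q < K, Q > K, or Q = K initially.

Q₀ = 0.006218 vs Keq = 5.5080e-06 ⇒ Q>K, reverse
Step 1:
                    L           J           D
  I            0.2312       6.635     0.01701
  C           0.00512    -0.01536    -0.01536
  E            0.2363        6.62    0.001649
  solve Keq expr → x = -0.00512; check Q = 5.5080e-06
Then add 0.04392 M of L.
Step 2:
                    L           J           D
  I            0.2802        6.62    0.001649
  C       -3.2114e-05  9.6341e-05  9.6341e-05
  E            0.2802        6.62    0.001746
  solve Keq expr → x = 3.2114e-05; check Q = 5.5080e-06
Then add 2.866 M of J.
Step 3:
                    L           J           D
  I            0.2802       9.486    0.001746
  C        1.7571e-04 -5.2714e-04 -5.2714e-04
  E            0.2804       9.485    0.001219
  solve Keq expr → x = -1.7571e-04; check Q = 5.5080e-06

Q₀ = 0.006218; Q > K (proceeds reverse)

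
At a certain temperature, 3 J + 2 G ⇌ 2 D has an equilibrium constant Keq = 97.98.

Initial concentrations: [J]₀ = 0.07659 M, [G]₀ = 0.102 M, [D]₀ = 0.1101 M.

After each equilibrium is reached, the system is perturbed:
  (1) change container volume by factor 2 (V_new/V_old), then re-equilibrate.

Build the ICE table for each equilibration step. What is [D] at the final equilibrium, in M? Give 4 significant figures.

Q₀ = 2593 vs Keq = 97.98 ⇒ Q>K, reverse
Step 1:
                  J         G         D
  Initial   0.07659     0.102    0.1101
  Change    0.05952   0.03968  -0.03968
  Equil      0.1361    0.1417   0.07042
  solve Keq expr → x = -0.01984; check Q = 97.98
Then change container volume by factor 2 (V_new/V_old).
Step 2:
                  J         G         D
  Initial   0.06805   0.07084   0.03521
  Change    0.02009   0.01339  -0.01339
  Equil     0.08814   0.08423   0.02182
  solve Keq expr → x = -0.006696; check Q = 97.98

[D]_eq = 0.02182 M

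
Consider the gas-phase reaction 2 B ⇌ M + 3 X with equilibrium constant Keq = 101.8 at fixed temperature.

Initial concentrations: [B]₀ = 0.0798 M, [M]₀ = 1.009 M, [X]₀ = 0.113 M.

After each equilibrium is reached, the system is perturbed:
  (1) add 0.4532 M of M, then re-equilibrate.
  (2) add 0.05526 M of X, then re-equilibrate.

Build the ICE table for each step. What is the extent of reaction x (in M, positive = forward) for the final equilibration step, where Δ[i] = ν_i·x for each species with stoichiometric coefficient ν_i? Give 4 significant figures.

Q₀ = 0.2286 vs Keq = 101.8 ⇒ Q<K, forward
Step 1:
                   B          M          X
  init        0.0798      1.009      0.113
  Δ         -0.06954    0.03477     0.1043
  eq         0.01026      1.044     0.2173
  solve Keq expr → x = 0.03477; check Q = 101.8
Then add 0.4532 M of M.
Step 2:
                   B          M          X
  init       0.01026      1.497     0.2173
  Δ         0.001795 -8.9773e-04  -0.002693
  eq         0.01205      1.496     0.2146
  solve Keq expr → x = -8.9773e-04; check Q = 101.8
Then add 0.05526 M of X.
Step 3:
                   B          M          X
  init       0.01205      1.496     0.2699
  Δ         0.004322  -0.002161  -0.006484
  eq         0.01638      1.494     0.2634
  solve Keq expr → x = -0.002161; check Q = 101.8

x = -0.002161 M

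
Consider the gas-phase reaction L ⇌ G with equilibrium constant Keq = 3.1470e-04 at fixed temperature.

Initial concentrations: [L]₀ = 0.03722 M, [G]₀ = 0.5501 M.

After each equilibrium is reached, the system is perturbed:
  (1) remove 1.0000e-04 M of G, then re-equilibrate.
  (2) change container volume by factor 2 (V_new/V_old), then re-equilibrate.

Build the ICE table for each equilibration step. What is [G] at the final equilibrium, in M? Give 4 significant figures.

Q₀ = 14.78 vs Keq = 3.1470e-04 ⇒ Q>K, reverse
Step 1:
                   L          G
  I          0.03722     0.5501
  C           0.5499    -0.5499
  E           0.5871 1.8477e-04
  solve Keq expr → x = -0.5499; check Q = 3.1470e-04
Then remove 1.0000e-04 M of G.
Step 2:
                   L          G
  I           0.5871 8.4771e-05
  C       -9.9969e-05 9.9969e-05
  E            0.587 1.8474e-04
  solve Keq expr → x = 9.9969e-05; check Q = 3.1470e-04
Then change container volume by factor 2 (V_new/V_old).
Step 3:
                   L          G
  I           0.2935 9.2370e-05
  C                0          0
  E           0.2935 9.2370e-05
  solve Keq expr → x = 0; check Q = 3.1470e-04

[G]_eq = 9.2370e-05 M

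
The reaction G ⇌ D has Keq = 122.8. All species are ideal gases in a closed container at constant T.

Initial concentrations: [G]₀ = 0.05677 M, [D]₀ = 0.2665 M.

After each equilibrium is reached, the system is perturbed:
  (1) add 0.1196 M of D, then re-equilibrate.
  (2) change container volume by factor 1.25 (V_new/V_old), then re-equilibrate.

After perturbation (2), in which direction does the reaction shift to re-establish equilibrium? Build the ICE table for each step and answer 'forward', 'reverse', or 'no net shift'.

Direction: no net shift

Q₀ = 4.694 vs Keq = 122.8 ⇒ Q<K, forward
Step 1:
                   G          D
  I          0.05677     0.2665
  C         -0.05416    0.05416
  E         0.002611     0.3207
  solve Keq expr → x = 0.05416; check Q = 122.8
Then add 0.1196 M of D.
Step 2:
                   G          D
  I         0.002611     0.4403
  C       9.6607e-04 -9.6607e-04
  E         0.003577     0.4393
  solve Keq expr → x = -9.6607e-04; check Q = 122.8
Then change container volume by factor 1.25 (V_new/V_old).
Step 3:
                   G          D
  I         0.002862     0.3514
  C                0          0
  E         0.002862     0.3514
  solve Keq expr → x = 0; check Q = 122.8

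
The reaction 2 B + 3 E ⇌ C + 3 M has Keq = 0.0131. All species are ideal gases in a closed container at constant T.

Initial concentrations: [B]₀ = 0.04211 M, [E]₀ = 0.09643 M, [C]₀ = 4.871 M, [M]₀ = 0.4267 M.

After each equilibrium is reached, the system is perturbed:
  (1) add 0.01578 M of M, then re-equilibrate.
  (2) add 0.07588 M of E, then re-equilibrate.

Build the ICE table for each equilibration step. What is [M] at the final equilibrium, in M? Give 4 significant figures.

[M]_eq = 0.03731 M

Q₀ = 2.3800e+05 vs Keq = 0.0131 ⇒ Q>K, reverse
Step 1:
                    B           E           C           M
  init        0.04211     0.09643       4.871      0.4267
  Δ            0.2636      0.3954     -0.1318     -0.3954
  eq           0.3057      0.4918       4.739     0.03132
  solve Keq expr → x = -0.1318; check Q = 0.0131
Then add 0.01578 M of M.
Step 2:
                    B           E           C           M
  init         0.3057      0.4918       4.739      0.0471
  Δ          0.009468      0.0142   -0.004734     -0.0142
  eq           0.3152       0.506       4.734      0.0329
  solve Keq expr → x = -0.004734; check Q = 0.0131
Then add 0.07588 M of E.
Step 3:
                    B           E           C           M
  init         0.3152      0.5819       4.734      0.0329
  Δ         -0.002939   -0.004409     0.00147    0.004409
  eq           0.3122      0.5775       4.736     0.03731
  solve Keq expr → x = 0.00147; check Q = 0.0131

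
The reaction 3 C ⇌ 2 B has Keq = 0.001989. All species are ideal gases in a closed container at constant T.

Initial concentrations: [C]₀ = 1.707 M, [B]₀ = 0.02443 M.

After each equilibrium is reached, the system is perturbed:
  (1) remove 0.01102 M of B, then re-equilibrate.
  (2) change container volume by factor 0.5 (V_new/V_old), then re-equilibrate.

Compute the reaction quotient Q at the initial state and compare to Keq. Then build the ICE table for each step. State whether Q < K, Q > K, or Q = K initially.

Q₀ = 1.1999e-04; Q < K (proceeds forward)

Q₀ = 1.1999e-04 vs Keq = 0.001989 ⇒ Q<K, forward
Step 1:
                    C           B
  Initial       1.707     0.02443
  Change     -0.09968     0.06645
  Equil         1.607     0.09088
  solve Keq expr → x = 0.03323; check Q = 0.001989
Then remove 0.01102 M of B.
Step 2:
                    C           B
  Initial       1.607     0.07986
  Change     -0.01467    0.009779
  Equil         1.593     0.08964
  solve Keq expr → x = 0.004889; check Q = 0.001989
Then change container volume by factor 0.5 (V_new/V_old).
Step 3:
                    C           B
  Initial       3.185      0.1793
  Change     -0.09458     0.06305
  Equil         3.091      0.2423
  solve Keq expr → x = 0.03153; check Q = 0.001989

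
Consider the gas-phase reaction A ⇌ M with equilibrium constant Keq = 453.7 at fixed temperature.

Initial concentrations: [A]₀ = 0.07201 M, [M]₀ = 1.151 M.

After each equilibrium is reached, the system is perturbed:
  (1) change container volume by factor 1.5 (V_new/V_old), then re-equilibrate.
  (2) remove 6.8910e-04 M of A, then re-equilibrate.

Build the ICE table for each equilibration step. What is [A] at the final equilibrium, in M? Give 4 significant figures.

[A]_eq = 0.001792 M

Q₀ = 15.98 vs Keq = 453.7 ⇒ Q<K, forward
Step 1:
                  A         M
  init      0.07201     1.151
  Δ        -0.06932   0.06932
  eq        0.00269      1.22
  solve Keq expr → x = 0.06932; check Q = 453.7
Then change container volume by factor 1.5 (V_new/V_old).
Step 2:
                  A         M
  init     0.001793    0.8135
  Δ               0         0
  eq       0.001793    0.8135
  solve Keq expr → x = 0; check Q = 453.7
Then remove 6.8910e-04 M of A.
Step 3:
                  A         M
  init     0.001104    0.8135
  Δ       6.8758e-04 -6.8758e-04
  eq       0.001792    0.8129
  solve Keq expr → x = -6.8758e-04; check Q = 453.7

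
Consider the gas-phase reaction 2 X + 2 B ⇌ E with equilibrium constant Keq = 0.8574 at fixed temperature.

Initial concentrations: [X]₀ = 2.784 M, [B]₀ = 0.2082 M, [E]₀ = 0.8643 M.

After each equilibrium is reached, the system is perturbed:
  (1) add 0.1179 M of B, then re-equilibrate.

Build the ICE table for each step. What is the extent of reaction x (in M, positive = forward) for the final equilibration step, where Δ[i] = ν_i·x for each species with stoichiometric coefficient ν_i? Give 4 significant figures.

x = 0.04817 M

Q₀ = 2.573 vs Keq = 0.8574 ⇒ Q>K, reverse
Step 1:
                  X         B         E
  init        2.784    0.2082    0.8643
  Δ          0.1244    0.1244  -0.06218
  eq          2.908    0.3326    0.8021
  solve Keq expr → x = -0.06218; check Q = 0.8574
Then add 0.1179 M of B.
Step 2:
                  X         B         E
  init        2.908    0.4505    0.8021
  Δ        -0.09633  -0.09633   0.04817
  eq          2.812    0.3541    0.8503
  solve Keq expr → x = 0.04817; check Q = 0.8574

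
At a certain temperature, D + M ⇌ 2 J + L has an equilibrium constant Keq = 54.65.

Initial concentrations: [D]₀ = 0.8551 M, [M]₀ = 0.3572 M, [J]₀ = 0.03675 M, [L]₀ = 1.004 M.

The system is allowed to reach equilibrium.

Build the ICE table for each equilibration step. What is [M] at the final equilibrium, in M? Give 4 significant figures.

Q₀ = 0.004439 vs Keq = 54.65 ⇒ Q<K, forward
Step 1:
                   D          M          J          L
  I           0.8551     0.3572    0.03675      1.004
  C          -0.3339    -0.3339     0.6678     0.3339
  E           0.5212    0.02331     0.7045      1.338
  solve Keq expr → x = 0.3339; check Q = 54.65

[M]_eq = 0.02331 M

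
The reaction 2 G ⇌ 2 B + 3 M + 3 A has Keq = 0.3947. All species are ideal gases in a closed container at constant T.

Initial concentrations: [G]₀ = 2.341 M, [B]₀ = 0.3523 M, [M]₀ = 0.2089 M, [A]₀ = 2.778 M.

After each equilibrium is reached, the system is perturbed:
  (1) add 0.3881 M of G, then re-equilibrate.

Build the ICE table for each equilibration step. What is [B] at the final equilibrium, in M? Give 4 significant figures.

[B]_eq = 0.6075 M

Q₀ = 0.004426 vs Keq = 0.3947 ⇒ Q<K, forward
Step 1:
                    G           B           M           A
  I             2.341      0.3523      0.2089       2.778
  C           -0.2302      0.2302      0.3452      0.3452
  E             2.111      0.5825      0.5541       3.123
  solve Keq expr → x = 0.1151; check Q = 0.3947
Then add 0.3881 M of G.
Step 2:
                    G           B           M           A
  I             2.499      0.5825      0.5541       3.123
  C          -0.02509     0.02509     0.03763     0.03763
  E             2.474      0.6075      0.5918       3.161
  solve Keq expr → x = 0.01254; check Q = 0.3947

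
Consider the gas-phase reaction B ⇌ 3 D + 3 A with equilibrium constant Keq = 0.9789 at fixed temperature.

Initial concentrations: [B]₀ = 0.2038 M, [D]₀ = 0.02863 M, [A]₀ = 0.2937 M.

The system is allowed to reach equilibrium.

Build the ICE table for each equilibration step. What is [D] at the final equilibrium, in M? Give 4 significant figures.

[D]_eq = 0.488 M

Q₀ = 2.9172e-06 vs Keq = 0.9789 ⇒ Q<K, forward
Step 1:
                  B         D         A
  Initial    0.2038   0.02863    0.2937
  Change    -0.1531    0.4593    0.4593
  Equil     0.05069     0.488     0.753
  solve Keq expr → x = 0.1531; check Q = 0.9789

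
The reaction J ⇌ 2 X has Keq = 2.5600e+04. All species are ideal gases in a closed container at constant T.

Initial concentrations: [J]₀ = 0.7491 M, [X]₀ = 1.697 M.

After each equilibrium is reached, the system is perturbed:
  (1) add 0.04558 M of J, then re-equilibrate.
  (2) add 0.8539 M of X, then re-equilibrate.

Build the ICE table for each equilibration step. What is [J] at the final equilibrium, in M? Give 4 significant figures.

[J]_eq = 6.6917e-04 M

Q₀ = 3.844 vs Keq = 2.5600e+04 ⇒ Q<K, forward
Step 1:
                   J          X
  I           0.7491      1.697
  C          -0.7487      1.497
  E       3.9860e-04      3.194
  solve Keq expr → x = 0.7487; check Q = 2.5600e+04
Then add 0.04558 M of J.
Step 2:
                   J          X
  I          0.04598      3.194
  C         -0.04556    0.09111
  E       4.2166e-04      3.286
  solve Keq expr → x = 0.04556; check Q = 2.5600e+04
Then add 0.8539 M of X.
Step 3:
                   J          X
  I       4.2166e-04      4.139
  C       2.4750e-04 -4.9500e-04
  E       6.6917e-04      4.139
  solve Keq expr → x = -2.4750e-04; check Q = 2.5600e+04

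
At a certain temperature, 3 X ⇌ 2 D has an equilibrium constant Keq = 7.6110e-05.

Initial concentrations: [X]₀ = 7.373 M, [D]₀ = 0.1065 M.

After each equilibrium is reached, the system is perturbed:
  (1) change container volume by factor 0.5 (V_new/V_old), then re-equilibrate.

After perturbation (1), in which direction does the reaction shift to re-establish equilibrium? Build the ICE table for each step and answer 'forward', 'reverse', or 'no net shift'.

Q₀ = 2.8299e-05 vs Keq = 7.6110e-05 ⇒ Q<K, forward
Step 1:
                    X           D
  I             7.373      0.1065
  C          -0.09708     0.06472
  E             7.276      0.1712
  solve Keq expr → x = 0.03236; check Q = 7.6110e-05
Then change container volume by factor 0.5 (V_new/V_old).
Step 2:
                    X           D
  I             14.55      0.3424
  C            -0.198       0.132
  E             14.35      0.4744
  solve Keq expr → x = 0.066; check Q = 7.6110e-05

Direction: forward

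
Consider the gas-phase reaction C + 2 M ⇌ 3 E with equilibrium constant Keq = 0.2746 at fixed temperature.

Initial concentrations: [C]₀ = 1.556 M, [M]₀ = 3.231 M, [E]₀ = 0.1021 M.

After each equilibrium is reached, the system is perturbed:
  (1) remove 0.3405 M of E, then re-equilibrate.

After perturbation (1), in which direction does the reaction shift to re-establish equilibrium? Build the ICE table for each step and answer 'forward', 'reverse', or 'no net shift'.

Q₀ = 6.5523e-05 vs Keq = 0.2746 ⇒ Q<K, forward
Step 1:
                  C         M         E
  init        1.556     3.231    0.1021
  Δ         -0.3829   -0.7659     1.149
  eq          1.173     2.465     1.251
  solve Keq expr → x = 0.3829; check Q = 0.2746
Then remove 0.3405 M of E.
Step 2:
                  C         M         E
  init        1.173     2.465    0.9104
  Δ        -0.08445   -0.1689    0.2533
  eq          1.089     2.296     1.164
  solve Keq expr → x = 0.08445; check Q = 0.2746

Direction: forward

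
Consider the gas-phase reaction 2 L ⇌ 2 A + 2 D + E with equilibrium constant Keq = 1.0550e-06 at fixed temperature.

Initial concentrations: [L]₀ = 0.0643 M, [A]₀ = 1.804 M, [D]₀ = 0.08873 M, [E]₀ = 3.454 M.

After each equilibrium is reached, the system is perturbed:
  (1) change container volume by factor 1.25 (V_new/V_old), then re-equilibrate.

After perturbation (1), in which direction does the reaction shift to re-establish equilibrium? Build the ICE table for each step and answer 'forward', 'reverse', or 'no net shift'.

Q₀ = 21.4 vs Keq = 1.0550e-06 ⇒ Q>K, reverse
Step 1:
                    L           A           D           E
  init         0.0643       1.804     0.08873       3.454
  Δ           0.08868    -0.08868    -0.08868    -0.04434
  eq            0.153       1.715  4.9609e-05        3.41
  solve Keq expr → x = -0.04434; check Q = 1.0550e-06
Then change container volume by factor 1.25 (V_new/V_old).
Step 2:
                    L           A           D           E
  init         0.1224       1.372  3.9687e-05       2.728
  Δ       -1.5770e-05  1.5770e-05  1.5770e-05  7.8848e-06
  eq           0.1224       1.372  5.5457e-05       2.728
  solve Keq expr → x = 7.8848e-06; check Q = 1.0550e-06

Direction: forward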